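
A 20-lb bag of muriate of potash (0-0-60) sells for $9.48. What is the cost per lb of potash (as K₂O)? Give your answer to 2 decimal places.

K₂O in bag = 20 × 60% = 12 lb.
Cost per lb K₂O = $9.48 / 12 = $0.7900.

$0.79 per lb K₂O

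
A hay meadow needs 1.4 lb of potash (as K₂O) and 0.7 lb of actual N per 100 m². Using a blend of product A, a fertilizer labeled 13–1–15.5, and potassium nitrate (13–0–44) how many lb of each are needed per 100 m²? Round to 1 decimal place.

Per-100 m² balance (a = product A, b = potassium nitrate):
K₂O: 0.155·a + 0.44·b = 1.4
N: 0.13·a + 0.13·b = 0.7
From row1: a = (1.4 − 0.44·b) / 0.155.
Into row2: 0.13·(1.4 − 0.44·b)/0.155 + 0.13·b = 0.7 → b = 1.98381, a = 3.40081.

3.4 lb product A, 2.0 lb potassium nitrate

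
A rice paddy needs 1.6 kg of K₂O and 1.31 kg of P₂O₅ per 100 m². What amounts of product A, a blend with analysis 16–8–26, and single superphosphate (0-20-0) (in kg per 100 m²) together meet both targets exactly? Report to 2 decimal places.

Let a = kg of product A, b = kg of single superphosphate (per 100 m²).
K₂O: 0.26·a + 0·b = 1.6
P₂O₅: 0.08·a + 0.2·b = 1.31
Eliminate b: (row1) − 0/0.2·(row2) → 0.26·a = 1.6, so a = 6.15385.
Then b = (1.31 − 0.08·6.15385) / 0.2 = 4.08846.

6.15 kg product A, 4.09 kg single superphosphate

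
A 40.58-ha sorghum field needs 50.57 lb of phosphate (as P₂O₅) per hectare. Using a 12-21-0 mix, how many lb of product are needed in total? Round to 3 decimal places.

Product per hectare = 50.57 / 21% = 240.81 lb.
Total product = 240.81 × 40.58 = 9772.05048 lb.

9772.050 lb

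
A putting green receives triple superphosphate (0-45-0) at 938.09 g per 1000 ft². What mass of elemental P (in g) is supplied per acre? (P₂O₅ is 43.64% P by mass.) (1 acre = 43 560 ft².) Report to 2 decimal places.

8024.72 g P per acre

P₂O₅ per 1000 ft² = 938.09 × 45% = 422.141 g.
Elemental P = 422.141 × 0.4364 = 184.222 g per 1000 ft².
Convert to per acre: 184.222 × 43.56 = 8024.715 g.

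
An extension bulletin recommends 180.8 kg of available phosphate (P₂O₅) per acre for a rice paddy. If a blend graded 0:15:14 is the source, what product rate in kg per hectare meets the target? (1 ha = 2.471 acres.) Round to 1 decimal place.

Product per acre = 180.8 / 15% = 1205.33 kg.
Convert to per hectare: 1205.33 × 2.471 = 2978.38 kg.

2978.4 kg of product per hectare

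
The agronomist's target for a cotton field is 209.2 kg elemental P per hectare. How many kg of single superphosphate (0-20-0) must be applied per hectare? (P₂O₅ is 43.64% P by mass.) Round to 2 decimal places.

As P₂O₅: 209.2 / 0.4364 = 479.377 kg per hectare.
Product per hectare = 479.377 / 20% = 2396.884 kg.

2396.88 kg of product per hectare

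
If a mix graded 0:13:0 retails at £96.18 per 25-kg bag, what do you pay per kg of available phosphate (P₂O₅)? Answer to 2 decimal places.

P₂O₅ in bag = 25 × 13% = 3.25 kg.
Cost per kg P₂O₅ = £96.18 / 3.25 = £29.5938.

£29.59 per kg P₂O₅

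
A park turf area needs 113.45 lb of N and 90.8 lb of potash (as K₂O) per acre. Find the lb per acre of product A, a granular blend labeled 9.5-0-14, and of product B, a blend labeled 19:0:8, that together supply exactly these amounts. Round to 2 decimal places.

430.32 lb product A, 381.95 lb product B

With a, b = lb per acre of product A and product B:
N: 0.095·a + 0.19·b = 113.45
K₂O: 0.14·a + 0.08·b = 90.8
Solving simultaneously: a = 430.316, b = 381.947.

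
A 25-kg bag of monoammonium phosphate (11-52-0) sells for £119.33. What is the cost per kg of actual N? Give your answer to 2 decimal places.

N in bag = 25 × 11% = 2.75 kg.
Cost per kg N = £119.33 / 2.75 = £43.3927.

£43.39 per kg N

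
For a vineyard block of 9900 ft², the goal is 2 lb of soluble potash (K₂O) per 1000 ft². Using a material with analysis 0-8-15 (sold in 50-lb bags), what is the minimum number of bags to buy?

3 bags

Product per 1000 ft² = 2 / 15% = 13.3333 lb.
Total product = 13.3333 × 9900 / 1000 = 132 lb.
Bags = ⌈132 / 50⌉ = 3.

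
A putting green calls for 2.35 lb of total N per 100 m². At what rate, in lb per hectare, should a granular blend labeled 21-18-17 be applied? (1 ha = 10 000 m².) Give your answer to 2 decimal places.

1119.05 lb of product per hectare

Product per 100 m² = 2.35 / 21% = 11.1905 lb.
Convert to per hectare: 11.1905 × 100 = 1119.048 lb.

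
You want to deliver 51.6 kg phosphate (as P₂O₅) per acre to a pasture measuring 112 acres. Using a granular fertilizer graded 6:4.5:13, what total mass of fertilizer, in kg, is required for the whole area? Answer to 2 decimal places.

128426.67 kg

Product per acre = 51.6 / 4.5% = 1146.67 kg.
Total product = 1146.67 × 112 = 128426.667 kg.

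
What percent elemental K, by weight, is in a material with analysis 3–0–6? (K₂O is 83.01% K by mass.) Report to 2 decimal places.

%K = 6 × 0.8301 = 4.9806%.

4.98% K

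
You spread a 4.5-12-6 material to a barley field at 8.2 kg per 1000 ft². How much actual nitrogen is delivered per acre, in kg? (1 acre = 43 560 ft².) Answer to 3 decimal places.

16.074 kg N per acre

nitrogen per 1000 ft² = 8.2 × 4.5% = 0.369 kg.
Convert to per acre: 0.369 × 43.56 = 16.0736 kg.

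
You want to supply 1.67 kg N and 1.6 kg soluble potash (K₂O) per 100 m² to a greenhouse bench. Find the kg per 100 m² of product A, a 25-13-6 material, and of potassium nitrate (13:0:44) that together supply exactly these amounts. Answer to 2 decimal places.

With a, b = kg per 100 m² of product A and potassium nitrate:
N: 0.25·a + 0.13·b = 1.67
K₂O: 0.06·a + 0.44·b = 1.6
Solving simultaneously: a = 5.1546, b = 2.93346.

5.15 kg product A, 2.93 kg potassium nitrate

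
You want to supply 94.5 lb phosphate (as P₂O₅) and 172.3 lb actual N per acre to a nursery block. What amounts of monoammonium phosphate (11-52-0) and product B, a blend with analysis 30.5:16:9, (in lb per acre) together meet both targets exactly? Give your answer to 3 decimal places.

With a, b = lb per acre of monoammonium phosphate and product B:
P₂O₅: 0.52·a + 0.16·b = 94.5
N: 0.11·a + 0.305·b = 172.3
From row1: a = (94.5 − 0.16·b) / 0.52.
Into row2: 0.11·(94.5 − 0.16·b)/0.52 + 0.305·b = 172.3 → b = 561.7092, a = 8.89716.

8.897 lb monoammonium phosphate, 561.709 lb product B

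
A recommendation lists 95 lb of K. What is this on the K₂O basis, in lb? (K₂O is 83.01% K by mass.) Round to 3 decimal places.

K₂O = 95 / 0.8301 = 114.44404 lb.

114.444 lb K₂O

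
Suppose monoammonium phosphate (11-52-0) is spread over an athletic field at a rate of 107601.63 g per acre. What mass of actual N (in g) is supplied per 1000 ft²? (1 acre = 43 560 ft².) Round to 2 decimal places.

nitrogen per acre = 107601.63 × 11% = 11836.2 g.
Convert to per 1000 ft²: 11836.2 × 0.0229568 = 271.721 g.

271.72 g N per thousand sq ft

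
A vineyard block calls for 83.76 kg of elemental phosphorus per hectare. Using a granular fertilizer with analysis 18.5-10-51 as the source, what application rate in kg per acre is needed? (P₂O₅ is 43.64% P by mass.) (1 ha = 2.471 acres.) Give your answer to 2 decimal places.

776.75 kg of product per acre

As P₂O₅: 83.76 / 0.4364 = 191.934 kg per hectare.
Product per hectare = 191.934 / 10% = 1919.34 kg.
Convert to per acre: 1919.34 × 0.404694 = 776.746 kg.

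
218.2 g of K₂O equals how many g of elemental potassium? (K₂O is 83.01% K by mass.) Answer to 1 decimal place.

K = 218.2 × 0.8301 = 181.128 g.

181.1 g K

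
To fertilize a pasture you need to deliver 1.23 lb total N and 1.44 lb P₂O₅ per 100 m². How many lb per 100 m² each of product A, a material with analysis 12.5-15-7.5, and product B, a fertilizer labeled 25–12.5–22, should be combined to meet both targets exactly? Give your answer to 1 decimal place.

9.4 lb product A, 0.2 lb product B

Let a = lb of product A, b = lb of product B (per 100 m²).
N: 0.125·a + 0.25·b = 1.23
P₂O₅: 0.15·a + 0.125·b = 1.44
Solving simultaneously: a = 9.42857, b = 0.205714.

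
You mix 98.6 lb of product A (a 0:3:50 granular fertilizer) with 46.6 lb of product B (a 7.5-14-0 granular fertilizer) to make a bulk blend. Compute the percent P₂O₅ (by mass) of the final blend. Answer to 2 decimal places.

6.53% P₂O₅

Total mass = 98.6 + 46.6 = 145.2 lb.
P₂O₅ mass = 3%×98.6 + 14%×46.6 = 9.482 lb.
% P₂O₅ = 9.482 / 145.2 = 6.5303%.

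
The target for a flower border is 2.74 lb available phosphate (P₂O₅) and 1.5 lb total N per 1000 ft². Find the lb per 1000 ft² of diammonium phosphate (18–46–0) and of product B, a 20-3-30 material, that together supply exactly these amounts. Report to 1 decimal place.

5.8 lb diammonium phosphate, 2.3 lb product B

Let a = lb of diammonium phosphate, b = lb of product B (per 1000 ft²).
P₂O₅: 0.46·a + 0.03·b = 2.74
N: 0.18·a + 0.2·b = 1.5
From row1: a = (2.74 − 0.03·b) / 0.46.
Into row2: 0.18·(2.74 − 0.03·b)/0.46 + 0.2·b = 1.5 → b = 2.27252, a = 5.80831.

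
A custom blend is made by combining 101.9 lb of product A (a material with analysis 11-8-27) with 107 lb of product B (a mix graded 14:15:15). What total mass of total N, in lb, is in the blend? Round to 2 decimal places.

26.19 lb N

N mass = 11%×101.9 + 14%×107 = 26.189 lb.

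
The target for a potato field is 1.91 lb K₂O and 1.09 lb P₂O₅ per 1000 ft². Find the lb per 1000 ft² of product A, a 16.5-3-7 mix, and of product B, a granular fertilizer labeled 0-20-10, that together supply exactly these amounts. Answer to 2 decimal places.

24.82 lb product A, 1.73 lb product B

With a, b = lb per 1000 ft² of product A and product B:
K₂O: 0.07·a + 0.1·b = 1.91
P₂O₅: 0.03·a + 0.2·b = 1.09
Solving simultaneously: a = 24.8182, b = 1.72727.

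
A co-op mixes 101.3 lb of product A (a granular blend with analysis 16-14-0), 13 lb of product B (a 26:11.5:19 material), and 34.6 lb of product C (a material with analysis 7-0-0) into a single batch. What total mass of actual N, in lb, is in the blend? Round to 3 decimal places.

22.010 lb N

N mass = 16%×101.3 + 26%×13 + 7%×34.6 = 22.01 lb.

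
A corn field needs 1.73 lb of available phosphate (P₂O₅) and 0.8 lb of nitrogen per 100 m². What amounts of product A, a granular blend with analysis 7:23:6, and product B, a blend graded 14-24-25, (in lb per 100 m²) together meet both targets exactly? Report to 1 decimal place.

3.3 lb product A, 4.1 lb product B

Let a = lb of product A, b = lb of product B (per 100 m²).
P₂O₅: 0.23·a + 0.24·b = 1.73
N: 0.07·a + 0.14·b = 0.8
Solving simultaneously: a = 3.25974, b = 4.08442.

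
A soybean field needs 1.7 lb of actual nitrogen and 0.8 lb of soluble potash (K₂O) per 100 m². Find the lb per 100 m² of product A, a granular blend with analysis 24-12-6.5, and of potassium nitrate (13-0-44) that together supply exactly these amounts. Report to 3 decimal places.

6.629 lb product A, 0.839 lb potassium nitrate

Per-100 m² balance (a = product A, b = potassium nitrate):
N: 0.24·a + 0.13·b = 1.7
K₂O: 0.065·a + 0.44·b = 0.8
Eliminate a: (row1) − 0.24/0.065·(row2) → -1.49462·b = -1.25385, so b = 0.838909.
Back-substitute: a = (1.7 − 0.13·0.838909) / 0.24 = 6.62892.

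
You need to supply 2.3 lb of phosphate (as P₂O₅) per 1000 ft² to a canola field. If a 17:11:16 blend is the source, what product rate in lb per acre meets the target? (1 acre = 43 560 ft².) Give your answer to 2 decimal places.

910.80 lb of product per acre

Product per 1000 ft² = 2.3 / 11% = 20.9091 lb.
Convert to per acre: 20.9091 × 43.56 = 910.8 lb.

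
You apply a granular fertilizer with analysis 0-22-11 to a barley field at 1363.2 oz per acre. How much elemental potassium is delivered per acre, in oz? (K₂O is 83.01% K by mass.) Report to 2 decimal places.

124.48 oz K per acre

K₂O per acre = 1363.2 × 11% = 149.952 oz.
Elemental K = 149.952 × 0.8301 = 124.475 oz per acre.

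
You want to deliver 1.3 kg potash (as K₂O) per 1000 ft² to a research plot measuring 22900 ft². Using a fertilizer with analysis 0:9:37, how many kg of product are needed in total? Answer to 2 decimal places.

80.46 kg

Product per 1000 ft² = 1.3 / 37% = 3.51351 kg.
Total product = 3.51351 × 22900 / 1000 = 80.4595 kg.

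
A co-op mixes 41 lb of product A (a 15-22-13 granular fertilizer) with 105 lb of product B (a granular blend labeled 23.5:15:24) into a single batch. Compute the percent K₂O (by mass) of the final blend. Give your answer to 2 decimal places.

Total mass = 41 + 105 = 146 lb.
K₂O mass = 13%×41 + 24%×105 = 30.53 lb.
% K₂O = 30.53 / 146 = 20.911%.

20.91% K₂O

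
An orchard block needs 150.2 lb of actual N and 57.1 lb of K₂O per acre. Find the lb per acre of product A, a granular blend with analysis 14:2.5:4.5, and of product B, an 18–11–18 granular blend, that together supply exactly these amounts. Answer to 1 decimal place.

Per-acre balance (a = product A, b = product B):
N: 0.14·a + 0.18·b = 150.2
K₂O: 0.045·a + 0.18·b = 57.1
From row1: a = (150.2 − 0.18·b) / 0.14.
Into row2: 0.045·(150.2 − 0.18·b)/0.14 + 0.18·b = 57.1 → b = 72.2222, a = 980.

980.0 lb product A, 72.2 lb product B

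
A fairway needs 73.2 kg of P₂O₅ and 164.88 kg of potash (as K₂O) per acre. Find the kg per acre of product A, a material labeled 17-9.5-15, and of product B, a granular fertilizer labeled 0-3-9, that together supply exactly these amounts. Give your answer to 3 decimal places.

Let a = kg of product A, b = kg of product B (per acre).
P₂O₅: 0.095·a + 0.03·b = 73.2
K₂O: 0.15·a + 0.09·b = 164.88
Solving simultaneously: a = 405.3333, b = 1156.4444.

405.333 kg product A, 1156.444 kg product B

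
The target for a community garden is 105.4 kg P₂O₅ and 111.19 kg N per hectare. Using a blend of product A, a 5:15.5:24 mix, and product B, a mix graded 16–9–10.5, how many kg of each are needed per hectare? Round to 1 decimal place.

337.8 kg product A, 589.4 kg product B

Per-hectare balance (a = product A, b = product B):
P₂O₅: 0.155·a + 0.09·b = 105.4
N: 0.05·a + 0.16·b = 111.19
From row1: a = (105.4 − 0.09·b) / 0.155.
Into row2: 0.05·(105.4 − 0.09·b)/0.155 + 0.16·b = 111.19 → b = 589.382, a = 337.778.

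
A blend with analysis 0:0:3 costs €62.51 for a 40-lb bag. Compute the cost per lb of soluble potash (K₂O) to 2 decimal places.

€52.09 per lb K₂O

K₂O in bag = 40 × 3% = 1.2 lb.
Cost per lb K₂O = €62.51 / 1.2 = €52.0917.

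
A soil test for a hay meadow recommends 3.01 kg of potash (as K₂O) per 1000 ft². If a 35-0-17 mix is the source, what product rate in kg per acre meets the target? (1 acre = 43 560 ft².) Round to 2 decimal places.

771.27 kg of product per acre

Product per 1000 ft² = 3.01 / 17% = 17.7059 kg.
Convert to per acre: 17.7059 × 43.56 = 771.268 kg.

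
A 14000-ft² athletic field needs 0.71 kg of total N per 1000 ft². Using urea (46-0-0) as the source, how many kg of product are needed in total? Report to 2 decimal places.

Product per 1000 ft² = 0.71 / 46% = 1.54348 kg.
Total product = 1.54348 × 14000 / 1000 = 21.6087 kg.

21.61 kg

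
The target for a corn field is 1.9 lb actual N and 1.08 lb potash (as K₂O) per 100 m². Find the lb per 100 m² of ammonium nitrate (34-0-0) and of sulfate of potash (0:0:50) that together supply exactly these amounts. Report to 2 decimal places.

5.59 lb ammonium nitrate, 2.16 lb sulfate of potash

Let a = lb of ammonium nitrate, b = lb of sulfate of potash (per 100 m²).
N: 0.34·a + 0·b = 1.9
K₂O: 0·a + 0.5·b = 1.08
Solving simultaneously: a = 5.58824, b = 2.16.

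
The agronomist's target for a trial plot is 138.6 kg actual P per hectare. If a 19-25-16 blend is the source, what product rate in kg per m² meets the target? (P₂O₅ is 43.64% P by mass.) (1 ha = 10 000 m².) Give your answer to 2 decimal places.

As P₂O₅: 138.6 / 0.4364 = 317.599 kg per hectare.
Product per hectare = 317.599 / 25% = 1270.39 kg.
Convert to per m²: 1270.39 × 0.0001 = 0.127039 kg.

0.13 kg of product per sq m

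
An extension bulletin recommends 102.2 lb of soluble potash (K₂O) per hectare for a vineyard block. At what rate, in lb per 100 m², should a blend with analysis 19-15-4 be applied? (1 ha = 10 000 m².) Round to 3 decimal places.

Product per hectare = 102.2 / 4% = 2555 lb.
Convert to per 100 m²: 2555 × 0.01 = 25.55 lb.

25.550 lb of product per hundred sq m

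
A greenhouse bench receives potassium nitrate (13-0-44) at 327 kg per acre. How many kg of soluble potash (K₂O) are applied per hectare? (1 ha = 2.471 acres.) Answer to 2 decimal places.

K₂O per acre = 327 × 44% = 143.88 kg.
Convert to per hectare: 143.88 × 2.471 = 355.527 kg.

355.53 kg K₂O per hectare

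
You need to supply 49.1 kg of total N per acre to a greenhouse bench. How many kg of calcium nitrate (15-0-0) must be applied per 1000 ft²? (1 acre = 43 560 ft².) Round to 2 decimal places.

Product per acre = 49.1 / 15% = 327.333 kg.
Convert to per 1000 ft²: 327.333 × 0.0229568 = 7.51454 kg.

7.51 kg of product per thousand sq ft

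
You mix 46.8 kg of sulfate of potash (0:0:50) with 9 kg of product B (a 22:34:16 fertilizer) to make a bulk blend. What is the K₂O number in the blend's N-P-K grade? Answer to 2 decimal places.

44.52% K₂O

Total mass = 46.8 + 9 = 55.8 kg.
K₂O mass = 50%×46.8 + 16%×9 = 24.84 kg.
% K₂O = 24.84 / 55.8 = 44.5161%.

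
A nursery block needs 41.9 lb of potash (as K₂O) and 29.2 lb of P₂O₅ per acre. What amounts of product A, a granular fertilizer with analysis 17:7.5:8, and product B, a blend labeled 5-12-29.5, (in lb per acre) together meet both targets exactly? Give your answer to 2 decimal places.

Let a = lb of product A, b = lb of product B (per acre).
K₂O: 0.08·a + 0.295·b = 41.9
P₂O₅: 0.075·a + 0.12·b = 29.2
Eliminate a: (row1) − 0.08/0.075·(row2) → 0.167·b = 10.7533, so b = 64.3912.
Back-substitute: a = (41.9 − 0.295·64.3912) / 0.08 = 286.307.

286.31 lb product A, 64.39 lb product B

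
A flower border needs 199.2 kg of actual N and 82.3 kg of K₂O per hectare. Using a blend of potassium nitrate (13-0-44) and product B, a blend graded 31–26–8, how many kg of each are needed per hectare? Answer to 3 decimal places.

76.008 kg potassium nitrate, 610.706 kg product B

Per-hectare balance (a = potassium nitrate, b = product B):
N: 0.13·a + 0.31·b = 199.2
K₂O: 0.44·a + 0.08·b = 82.3
From row1: a = (199.2 − 0.31·b) / 0.13.
Into row2: 0.44·(199.2 − 0.31·b)/0.13 + 0.08·b = 82.3 → b = 610.7063, a = 76.0079.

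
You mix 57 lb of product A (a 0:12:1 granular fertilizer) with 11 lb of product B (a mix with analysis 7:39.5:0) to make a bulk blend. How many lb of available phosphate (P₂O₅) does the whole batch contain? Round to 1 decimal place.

11.2 lb P₂O₅

P₂O₅ mass = 12%×57 + 39.5%×11 = 11.185 lb.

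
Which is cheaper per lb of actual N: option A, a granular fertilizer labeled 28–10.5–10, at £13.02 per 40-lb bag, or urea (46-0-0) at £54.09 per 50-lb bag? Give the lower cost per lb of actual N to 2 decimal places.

£1.16 per lb N (option A)

option A: N per bag = 40 × 28% = 11.2 lb; cost = 13.02 / 11.2 = £1.1625/lb N.
urea: N per bag = 50 × 46% = 23 lb; cost = 54.09 / 23 = £2.3517/lb N.
option A is cheaper.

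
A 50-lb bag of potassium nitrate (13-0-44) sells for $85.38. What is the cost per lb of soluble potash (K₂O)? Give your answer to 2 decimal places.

K₂O in bag = 50 × 44% = 22 lb.
Cost per lb K₂O = $85.38 / 22 = $3.8809.

$3.88 per lb K₂O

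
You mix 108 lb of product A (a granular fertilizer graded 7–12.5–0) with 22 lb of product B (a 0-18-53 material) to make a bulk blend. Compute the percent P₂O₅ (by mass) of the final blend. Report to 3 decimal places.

13.431% P₂O₅

Total mass = 108 + 22 = 130 lb.
P₂O₅ mass = 12.5%×108 + 18%×22 = 17.46 lb.
% P₂O₅ = 17.46 / 130 = 13.4308%.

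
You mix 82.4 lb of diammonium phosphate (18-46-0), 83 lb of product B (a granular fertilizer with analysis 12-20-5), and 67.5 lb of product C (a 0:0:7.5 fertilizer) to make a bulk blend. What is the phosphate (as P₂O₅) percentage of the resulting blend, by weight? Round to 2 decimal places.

23.40% P₂O₅

Total mass = 82.4 + 83 + 67.5 = 232.9 lb.
P₂O₅ mass = 46%×82.4 + 20%×83 + 0%×67.5 = 54.504 lb.
% P₂O₅ = 54.504 / 232.9 = 23.4023%.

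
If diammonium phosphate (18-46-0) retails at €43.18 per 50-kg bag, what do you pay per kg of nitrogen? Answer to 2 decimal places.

€4.80 per kg N

N in bag = 50 × 18% = 9 kg.
Cost per kg N = €43.18 / 9 = €4.7978.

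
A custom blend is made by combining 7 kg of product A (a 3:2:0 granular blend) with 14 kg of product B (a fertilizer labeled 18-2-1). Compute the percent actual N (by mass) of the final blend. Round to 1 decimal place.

13.0% N

Total mass = 7 + 14 = 21 kg.
N mass = 3%×7 + 18%×14 = 2.73 kg.
% N = 2.73 / 21 = 13%.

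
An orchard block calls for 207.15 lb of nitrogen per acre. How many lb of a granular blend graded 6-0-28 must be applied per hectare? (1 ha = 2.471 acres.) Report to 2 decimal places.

8531.13 lb of product per hectare

Product per acre = 207.15 / 6% = 3452.5 lb.
Convert to per hectare: 3452.5 × 2.471 = 8531.128 lb.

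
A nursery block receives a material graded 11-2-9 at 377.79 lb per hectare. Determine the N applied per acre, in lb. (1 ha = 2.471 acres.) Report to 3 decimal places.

16.818 lb N per acre

nitrogen per hectare = 377.79 × 11% = 41.5569 lb.
Convert to per acre: 41.5569 × 0.404694 = 16.8178 lb.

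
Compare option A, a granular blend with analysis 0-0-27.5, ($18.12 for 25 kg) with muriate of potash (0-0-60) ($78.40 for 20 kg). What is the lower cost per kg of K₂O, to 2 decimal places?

$2.64 per kg K₂O (option A)

option A: K₂O per bag = 25 × 27.5% = 6.875 kg; cost = 18.12 / 6.875 = $2.6356/kg K₂O.
muriate of potash: K₂O per bag = 20 × 60% = 12 kg; cost = 78.40 / 12 = $6.5333/kg K₂O.
option A is cheaper.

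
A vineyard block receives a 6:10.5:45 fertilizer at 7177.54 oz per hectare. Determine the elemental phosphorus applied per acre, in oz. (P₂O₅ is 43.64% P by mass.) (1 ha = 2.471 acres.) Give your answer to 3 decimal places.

P₂O₅ per hectare = 7177.54 × 10.5% = 753.642 oz.
Elemental P = 753.642 × 0.4364 = 328.889 oz per hectare.
Convert to per acre: 328.889 × 0.404694 = 133.0997 oz.

133.100 oz P per acre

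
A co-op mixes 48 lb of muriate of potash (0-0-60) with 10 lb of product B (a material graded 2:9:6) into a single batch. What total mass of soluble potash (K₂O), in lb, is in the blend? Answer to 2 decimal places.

K₂O mass = 60%×48 + 6%×10 = 29.4 lb.

29.40 lb K₂O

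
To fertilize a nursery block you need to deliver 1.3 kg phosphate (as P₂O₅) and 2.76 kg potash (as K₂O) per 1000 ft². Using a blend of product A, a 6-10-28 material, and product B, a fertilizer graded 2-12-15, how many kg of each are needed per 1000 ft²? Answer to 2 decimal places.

Per-1000 ft² balance (a = product A, b = product B):
P₂O₅: 0.1·a + 0.12·b = 1.3
K₂O: 0.28·a + 0.15·b = 2.76
Solving simultaneously: a = 7.32258, b = 4.73118.

7.32 kg product A, 4.73 kg product B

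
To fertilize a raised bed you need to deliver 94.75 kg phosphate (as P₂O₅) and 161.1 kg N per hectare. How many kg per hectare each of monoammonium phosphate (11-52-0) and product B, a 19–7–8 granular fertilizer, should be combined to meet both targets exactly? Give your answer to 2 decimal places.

73.83 kg monoammonium phosphate, 805.15 kg product B

With a, b = kg per hectare of monoammonium phosphate and product B:
P₂O₅: 0.52·a + 0.07·b = 94.75
N: 0.11·a + 0.19·b = 161.1
From row1: a = (94.75 − 0.07·b) / 0.52.
Into row2: 0.11·(94.75 − 0.07·b)/0.52 + 0.19·b = 161.1 → b = 805.154, a = 73.8255.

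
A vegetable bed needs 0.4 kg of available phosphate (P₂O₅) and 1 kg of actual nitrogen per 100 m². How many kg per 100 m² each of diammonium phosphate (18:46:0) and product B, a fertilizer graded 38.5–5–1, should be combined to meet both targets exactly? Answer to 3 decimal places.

Per-100 m² balance (a = diammonium phosphate, b = product B):
P₂O₅: 0.46·a + 0.05·b = 0.4
N: 0.18·a + 0.385·b = 1
From row1: a = (0.4 − 0.05·b) / 0.46.
Into row2: 0.18·(0.4 − 0.05·b)/0.46 + 0.385·b = 1 → b = 2.30815, a = 0.618679.

0.619 kg diammonium phosphate, 2.308 kg product B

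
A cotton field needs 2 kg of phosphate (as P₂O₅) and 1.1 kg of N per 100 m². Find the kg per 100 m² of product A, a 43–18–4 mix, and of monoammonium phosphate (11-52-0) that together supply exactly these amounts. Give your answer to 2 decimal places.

1.73 kg product A, 3.25 kg monoammonium phosphate

Let a = kg of product A, b = kg of monoammonium phosphate (per 100 m²).
P₂O₅: 0.18·a + 0.52·b = 2
N: 0.43·a + 0.11·b = 1.1
From row1: a = (2 − 0.52·b) / 0.18.
Into row2: 0.43·(2 − 0.52·b)/0.18 + 0.11·b = 1.1 → b = 3.24828, a = 1.72718.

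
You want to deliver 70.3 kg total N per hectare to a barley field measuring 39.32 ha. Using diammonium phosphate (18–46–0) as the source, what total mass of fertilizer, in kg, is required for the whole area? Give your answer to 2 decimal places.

Product per hectare = 70.3 / 18% = 390.556 kg.
Total product = 390.556 × 39.32 = 15356.644 kg.

15356.64 kg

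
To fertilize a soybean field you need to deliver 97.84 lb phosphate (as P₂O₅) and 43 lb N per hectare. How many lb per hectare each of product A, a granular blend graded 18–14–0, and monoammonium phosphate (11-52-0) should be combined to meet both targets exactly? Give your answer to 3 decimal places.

148.307 lb product A, 148.225 lb monoammonium phosphate

With a, b = lb per hectare of product A and monoammonium phosphate:
P₂O₅: 0.14·a + 0.52·b = 97.84
N: 0.18·a + 0.11·b = 43
Eliminate b: (row1) − 0.52/0.11·(row2) → -0.710909·a = -105.433, so a = 148.3069.
Then b = (43 − 0.18·148.3069) / 0.11 = 148.2251.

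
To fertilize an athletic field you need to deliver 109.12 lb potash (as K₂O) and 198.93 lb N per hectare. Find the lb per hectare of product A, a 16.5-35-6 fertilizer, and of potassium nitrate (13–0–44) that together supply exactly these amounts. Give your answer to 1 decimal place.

Per-hectare balance (a = product A, b = potassium nitrate):
K₂O: 0.06·a + 0.44·b = 109.12
N: 0.165·a + 0.13·b = 198.93
Eliminate a: (row1) − 0.06/0.165·(row2) → 0.392727·b = 36.7818, so b = 93.6574.
Back-substitute: a = (109.12 − 0.44·93.6574) / 0.06 = 1131.846.

1131.8 lb product A, 93.7 lb potassium nitrate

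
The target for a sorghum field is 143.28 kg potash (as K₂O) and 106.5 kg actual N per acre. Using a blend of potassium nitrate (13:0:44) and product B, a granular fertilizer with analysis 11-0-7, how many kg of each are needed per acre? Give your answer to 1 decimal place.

211.3 kg potassium nitrate, 718.4 kg product B

Let a = kg of potassium nitrate, b = kg of product B (per acre).
K₂O: 0.44·a + 0.07·b = 143.28
N: 0.13·a + 0.11·b = 106.5
From row1: a = (143.28 − 0.07·b) / 0.44.
Into row2: 0.13·(143.28 − 0.07·b)/0.44 + 0.11·b = 106.5 → b = 718.412, a = 211.344.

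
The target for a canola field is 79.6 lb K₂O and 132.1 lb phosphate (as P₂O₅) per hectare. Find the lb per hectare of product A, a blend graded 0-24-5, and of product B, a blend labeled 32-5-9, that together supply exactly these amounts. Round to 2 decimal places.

414.08 lb product A, 654.40 lb product B

With a, b = lb per hectare of product A and product B:
K₂O: 0.05·a + 0.09·b = 79.6
P₂O₅: 0.24·a + 0.05·b = 132.1
Eliminate a: (row1) − 0.05/0.24·(row2) → 0.0795833·b = 52.0792, so b = 654.398.
Back-substitute: a = (79.6 − 0.09·654.398) / 0.05 = 414.084.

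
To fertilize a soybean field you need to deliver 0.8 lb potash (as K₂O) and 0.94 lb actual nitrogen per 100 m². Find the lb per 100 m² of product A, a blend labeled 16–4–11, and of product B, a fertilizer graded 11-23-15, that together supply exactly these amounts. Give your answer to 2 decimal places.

4.45 lb product A, 2.07 lb product B

Let a = lb of product A, b = lb of product B (per 100 m²).
K₂O: 0.11·a + 0.15·b = 0.8
N: 0.16·a + 0.11·b = 0.94
Eliminate b: (row1) − 0.15/0.11·(row2) → -0.108182·a = -0.481818, so a = 4.45378.
Then b = (0.94 − 0.16·4.45378) / 0.11 = 2.06723.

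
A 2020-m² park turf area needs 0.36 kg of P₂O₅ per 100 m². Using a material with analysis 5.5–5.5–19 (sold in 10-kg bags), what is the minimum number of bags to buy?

Product per 100 m² = 0.36 / 5.5% = 6.54545 kg.
Total product = 6.54545 × 2020 / 100 = 132.218 kg.
Bags = ⌈132.218 / 10⌉ = 14.

14 bags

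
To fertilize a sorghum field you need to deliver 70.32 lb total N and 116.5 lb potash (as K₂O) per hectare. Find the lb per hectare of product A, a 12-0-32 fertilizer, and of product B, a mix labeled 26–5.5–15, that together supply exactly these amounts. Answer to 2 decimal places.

Let a = lb of product A, b = lb of product B (per hectare).
N: 0.12·a + 0.26·b = 70.32
K₂O: 0.32·a + 0.15·b = 116.5
Solving simultaneously: a = 302.791, b = 130.712.

302.79 lb product A, 130.71 lb product B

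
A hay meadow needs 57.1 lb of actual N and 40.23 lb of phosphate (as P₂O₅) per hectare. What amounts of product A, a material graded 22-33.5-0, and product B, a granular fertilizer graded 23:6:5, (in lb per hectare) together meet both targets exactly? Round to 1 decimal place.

With a, b = lb per hectare of product A and product B:
N: 0.22·a + 0.23·b = 57.1
P₂O₅: 0.335·a + 0.06·b = 40.23
Solving simultaneously: a = 91.2592, b = 160.969.

91.3 lb product A, 161.0 lb product B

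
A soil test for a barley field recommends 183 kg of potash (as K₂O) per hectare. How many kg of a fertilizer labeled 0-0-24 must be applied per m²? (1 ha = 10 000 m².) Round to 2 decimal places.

Product per hectare = 183 / 24% = 762.5 kg.
Convert to per m²: 762.5 × 0.0001 = 0.07625 kg.

0.08 kg of product per sq m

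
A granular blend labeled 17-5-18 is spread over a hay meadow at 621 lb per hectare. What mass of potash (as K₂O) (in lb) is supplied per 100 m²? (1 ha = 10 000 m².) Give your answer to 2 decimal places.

1.12 lb K₂O per hundred sq m

K₂O per hectare = 621 × 18% = 111.78 lb.
Convert to per 100 m²: 111.78 × 0.01 = 1.1178 lb.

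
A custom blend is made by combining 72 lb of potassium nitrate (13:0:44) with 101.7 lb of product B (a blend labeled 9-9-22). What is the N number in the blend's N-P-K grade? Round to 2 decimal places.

10.66% N

Total mass = 72 + 101.7 = 173.7 lb.
N mass = 13%×72 + 9%×101.7 = 18.513 lb.
% N = 18.513 / 173.7 = 10.658%.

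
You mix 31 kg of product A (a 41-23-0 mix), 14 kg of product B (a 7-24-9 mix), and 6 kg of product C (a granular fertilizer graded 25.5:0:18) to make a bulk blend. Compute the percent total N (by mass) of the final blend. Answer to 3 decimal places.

Total mass = 31 + 14 + 6 = 51 kg.
N mass = 41%×31 + 7%×14 + 25.5%×6 = 15.22 kg.
% N = 15.22 / 51 = 29.8431%.

29.843% N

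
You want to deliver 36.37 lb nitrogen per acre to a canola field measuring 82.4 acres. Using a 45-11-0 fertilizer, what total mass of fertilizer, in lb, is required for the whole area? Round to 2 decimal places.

Product per acre = 36.37 / 45% = 80.8222 lb.
Total product = 80.8222 × 82.4 = 6659.751 lb.

6659.75 lb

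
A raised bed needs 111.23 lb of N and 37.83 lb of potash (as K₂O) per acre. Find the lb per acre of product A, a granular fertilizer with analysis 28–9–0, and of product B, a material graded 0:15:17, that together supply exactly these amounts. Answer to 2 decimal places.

397.25 lb product A, 222.53 lb product B

Let a = lb of product A, b = lb of product B (per acre).
N: 0.28·a + 0·b = 111.23
K₂O: 0·a + 0.17·b = 37.83
Solving simultaneously: a = 397.25, b = 222.529.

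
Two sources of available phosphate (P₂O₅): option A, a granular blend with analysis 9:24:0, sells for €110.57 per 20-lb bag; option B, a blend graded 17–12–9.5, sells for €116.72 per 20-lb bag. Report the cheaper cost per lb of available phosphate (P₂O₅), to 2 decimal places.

option A: P₂O₅ per bag = 20 × 24% = 4.8 lb; cost = 110.57 / 4.8 = €23.0354/lb P₂O₅.
option B: P₂O₅ per bag = 20 × 12% = 2.4 lb; cost = 116.72 / 2.4 = €48.6333/lb P₂O₅.
option A is cheaper.

€23.04 per lb P₂O₅ (option A)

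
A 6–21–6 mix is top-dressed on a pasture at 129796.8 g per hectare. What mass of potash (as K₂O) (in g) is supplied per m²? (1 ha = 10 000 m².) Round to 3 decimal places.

0.779 g K₂O per sq m

K₂O per hectare = 129796.8 × 6% = 7787.81 g.
Convert to per m²: 7787.81 × 0.0001 = 0.778781 g.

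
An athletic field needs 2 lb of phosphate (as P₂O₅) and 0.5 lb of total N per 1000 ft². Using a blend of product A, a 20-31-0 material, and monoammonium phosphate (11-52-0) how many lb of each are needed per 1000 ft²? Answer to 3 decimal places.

Let a = lb of product A, b = lb of monoammonium phosphate (per 1000 ft²).
P₂O₅: 0.31·a + 0.52·b = 2
N: 0.2·a + 0.11·b = 0.5
From row1: a = (2 − 0.52·b) / 0.31.
Into row2: 0.2·(2 − 0.52·b)/0.31 + 0.11·b = 0.5 → b = 3.50501, a = 0.572246.

0.572 lb product A, 3.505 lb monoammonium phosphate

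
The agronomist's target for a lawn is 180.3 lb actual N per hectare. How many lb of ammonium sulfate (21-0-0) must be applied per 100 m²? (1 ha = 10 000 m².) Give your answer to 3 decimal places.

8.586 lb of product per hundred sq m

Product per hectare = 180.3 / 21% = 858.571 lb.
Convert to per 100 m²: 858.571 × 0.01 = 8.58571 lb.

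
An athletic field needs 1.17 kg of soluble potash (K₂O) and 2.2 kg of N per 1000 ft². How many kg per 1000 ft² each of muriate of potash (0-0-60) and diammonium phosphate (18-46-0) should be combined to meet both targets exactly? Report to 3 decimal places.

1.950 kg muriate of potash, 12.222 kg diammonium phosphate

With a, b = kg per 1000 ft² of muriate of potash and diammonium phosphate:
K₂O: 0.6·a + 0·b = 1.17
N: 0·a + 0.18·b = 2.2
Solving simultaneously: a = 1.95, b = 12.2222.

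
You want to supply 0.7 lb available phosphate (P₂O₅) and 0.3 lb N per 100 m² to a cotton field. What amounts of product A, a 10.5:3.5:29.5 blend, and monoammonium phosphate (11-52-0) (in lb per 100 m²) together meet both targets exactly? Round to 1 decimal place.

Per-100 m² balance (a = product A, b = monoammonium phosphate):
P₂O₅: 0.035·a + 0.52·b = 0.7
N: 0.105·a + 0.11·b = 0.3
Eliminate b: (row1) − 0.52/0.11·(row2) → -0.461364·a = -0.718182, so a = 1.55665.
Then b = (0.3 − 0.105·1.55665) / 0.11 = 1.24138.

1.6 lb product A, 1.2 lb monoammonium phosphate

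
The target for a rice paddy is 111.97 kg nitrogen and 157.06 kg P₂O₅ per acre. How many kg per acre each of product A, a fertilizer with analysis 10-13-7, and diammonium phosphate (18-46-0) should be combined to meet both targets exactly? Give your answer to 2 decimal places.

1028.12 kg product A, 50.88 kg diammonium phosphate

Per-acre balance (a = product A, b = diammonium phosphate):
N: 0.1·a + 0.18·b = 111.97
P₂O₅: 0.13·a + 0.46·b = 157.06
Solving simultaneously: a = 1028.115, b = 50.8805.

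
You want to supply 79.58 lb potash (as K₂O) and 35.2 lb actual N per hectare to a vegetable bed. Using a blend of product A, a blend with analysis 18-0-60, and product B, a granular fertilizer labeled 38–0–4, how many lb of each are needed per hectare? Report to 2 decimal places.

Per-hectare balance (a = product A, b = product B):
K₂O: 0.6·a + 0.04·b = 79.58
N: 0.18·a + 0.38·b = 35.2
Solving simultaneously: a = 130.582, b = 30.7772.

130.58 lb product A, 30.78 lb product B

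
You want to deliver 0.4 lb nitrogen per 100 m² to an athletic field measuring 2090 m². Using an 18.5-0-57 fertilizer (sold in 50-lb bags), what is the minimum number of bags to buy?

Product per 100 m² = 0.4 / 18.5% = 2.16216 lb.
Total product = 2.16216 × 2090 / 100 = 45.1892 lb.
Bags = ⌈45.1892 / 50⌉ = 1.

1 bags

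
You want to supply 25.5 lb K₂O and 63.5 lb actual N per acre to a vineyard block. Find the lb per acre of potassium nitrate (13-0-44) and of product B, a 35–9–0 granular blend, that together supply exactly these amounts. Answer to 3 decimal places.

Per-acre balance (a = potassium nitrate, b = product B):
K₂O: 0.44·a + 0·b = 25.5
N: 0.13·a + 0.35·b = 63.5
Eliminate b: (row1) − 0/0.35·(row2) → 0.44·a = 25.5, so a = 57.9545.
Then b = (63.5 − 0.13·57.9545) / 0.35 = 159.9026.

57.955 lb potassium nitrate, 159.903 lb product B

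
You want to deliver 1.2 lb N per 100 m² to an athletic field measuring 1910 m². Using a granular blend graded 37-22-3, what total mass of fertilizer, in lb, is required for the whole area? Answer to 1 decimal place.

Product per 100 m² = 1.2 / 37% = 3.24324 lb.
Total product = 3.24324 × 1910 / 100 = 61.9459 lb.

61.9 lb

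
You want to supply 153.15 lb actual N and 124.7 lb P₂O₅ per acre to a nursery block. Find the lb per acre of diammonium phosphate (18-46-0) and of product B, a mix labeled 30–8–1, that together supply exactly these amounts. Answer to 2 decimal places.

Per-acre balance (a = diammonium phosphate, b = product B):
N: 0.18·a + 0.3·b = 153.15
P₂O₅: 0.46·a + 0.08·b = 124.7
Solving simultaneously: a = 203.544, b = 388.374.

203.54 lb diammonium phosphate, 388.37 lb product B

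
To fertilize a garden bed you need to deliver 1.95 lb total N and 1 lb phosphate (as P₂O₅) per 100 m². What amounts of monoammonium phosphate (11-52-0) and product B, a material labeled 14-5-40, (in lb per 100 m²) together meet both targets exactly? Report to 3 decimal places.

0.632 lb monoammonium phosphate, 13.432 lb product B

Let a = lb of monoammonium phosphate, b = lb of product B (per 100 m²).
N: 0.11·a + 0.14·b = 1.95
P₂O₅: 0.52·a + 0.05·b = 1
Solving simultaneously: a = 0.631501, b = 13.4324.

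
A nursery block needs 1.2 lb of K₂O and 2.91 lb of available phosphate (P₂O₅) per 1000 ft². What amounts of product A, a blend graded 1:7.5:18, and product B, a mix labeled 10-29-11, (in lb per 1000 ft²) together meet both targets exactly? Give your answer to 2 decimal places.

Per-1000 ft² balance (a = product A, b = product B):
K₂O: 0.18·a + 0.11·b = 1.2
P₂O₅: 0.075·a + 0.29·b = 2.91
From row1: a = (1.2 − 0.11·b) / 0.18.
Into row2: 0.075·(1.2 − 0.11·b)/0.18 + 0.29·b = 2.91 → b = 9.87031, a = 0.634812.

0.63 lb product A, 9.87 lb product B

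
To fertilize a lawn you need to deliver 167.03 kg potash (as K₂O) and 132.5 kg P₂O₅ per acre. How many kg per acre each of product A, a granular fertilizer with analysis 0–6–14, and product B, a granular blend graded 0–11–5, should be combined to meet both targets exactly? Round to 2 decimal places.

Let a = kg of product A, b = kg of product B (per acre).
K₂O: 0.14·a + 0.05·b = 167.03
P₂O₅: 0.06·a + 0.11·b = 132.5
Eliminate a: (row1) − 0.14/0.06·(row2) → -0.206667·b = -142.137, so b = 687.758.
Back-substitute: a = (167.03 − 0.05·687.758) / 0.14 = 947.444.

947.44 kg product A, 687.76 kg product B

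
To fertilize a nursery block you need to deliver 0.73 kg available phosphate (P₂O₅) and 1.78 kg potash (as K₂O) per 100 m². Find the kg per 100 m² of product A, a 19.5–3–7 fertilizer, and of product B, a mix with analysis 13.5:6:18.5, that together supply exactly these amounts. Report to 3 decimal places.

20.926 kg product A, 1.704 kg product B

With a, b = kg per 100 m² of product A and product B:
P₂O₅: 0.03·a + 0.06·b = 0.73
K₂O: 0.07·a + 0.185·b = 1.78
Solving simultaneously: a = 20.9259, b = 1.7037.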